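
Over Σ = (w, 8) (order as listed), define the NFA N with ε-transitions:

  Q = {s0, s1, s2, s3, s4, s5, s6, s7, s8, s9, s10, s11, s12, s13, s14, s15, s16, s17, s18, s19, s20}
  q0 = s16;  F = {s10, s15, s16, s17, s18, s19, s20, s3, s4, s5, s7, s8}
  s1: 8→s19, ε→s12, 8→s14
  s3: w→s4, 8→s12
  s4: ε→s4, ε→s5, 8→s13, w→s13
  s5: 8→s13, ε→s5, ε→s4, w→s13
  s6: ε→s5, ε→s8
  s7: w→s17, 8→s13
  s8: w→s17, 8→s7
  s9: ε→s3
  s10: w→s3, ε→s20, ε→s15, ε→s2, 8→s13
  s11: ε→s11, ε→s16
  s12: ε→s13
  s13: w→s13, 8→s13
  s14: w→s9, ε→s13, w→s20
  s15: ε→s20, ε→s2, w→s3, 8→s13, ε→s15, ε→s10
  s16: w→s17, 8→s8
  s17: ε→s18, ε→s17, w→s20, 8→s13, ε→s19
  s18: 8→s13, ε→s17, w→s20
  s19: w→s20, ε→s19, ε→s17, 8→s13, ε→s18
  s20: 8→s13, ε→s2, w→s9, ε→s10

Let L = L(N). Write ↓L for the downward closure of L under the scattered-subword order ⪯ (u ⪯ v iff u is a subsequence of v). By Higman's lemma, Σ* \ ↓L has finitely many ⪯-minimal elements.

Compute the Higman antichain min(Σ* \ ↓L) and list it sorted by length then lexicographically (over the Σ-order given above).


min(Σ*\↓L) = [w8, 888, wwwww].

|Q|=21, |F|=12, |δ|=58 (28 ε).
min D↑ (8 st, q0=0, F={4}): 0:w→1,8→2 1:w→3,8→4 2:w→1,8→5 3:w→6,8→4 4:w→4,8→4 5:w→1,8→4 6:w→7,8→4 7:w→4,8→4.
'w8': N↓-sim [16, 13, 2] end={s12,s13} ∉↓L; 2/2 single-dels accept.
'888': |S_i|=[16, 15, 14, 2] end={s12,s13} — reject; 3/3 single-dels accept.
'wwwww': |S_i|=[16, 13, 10, 6, 3, 1] end={s13} rej; 5/5 del acc.
3 minimals (antichain).


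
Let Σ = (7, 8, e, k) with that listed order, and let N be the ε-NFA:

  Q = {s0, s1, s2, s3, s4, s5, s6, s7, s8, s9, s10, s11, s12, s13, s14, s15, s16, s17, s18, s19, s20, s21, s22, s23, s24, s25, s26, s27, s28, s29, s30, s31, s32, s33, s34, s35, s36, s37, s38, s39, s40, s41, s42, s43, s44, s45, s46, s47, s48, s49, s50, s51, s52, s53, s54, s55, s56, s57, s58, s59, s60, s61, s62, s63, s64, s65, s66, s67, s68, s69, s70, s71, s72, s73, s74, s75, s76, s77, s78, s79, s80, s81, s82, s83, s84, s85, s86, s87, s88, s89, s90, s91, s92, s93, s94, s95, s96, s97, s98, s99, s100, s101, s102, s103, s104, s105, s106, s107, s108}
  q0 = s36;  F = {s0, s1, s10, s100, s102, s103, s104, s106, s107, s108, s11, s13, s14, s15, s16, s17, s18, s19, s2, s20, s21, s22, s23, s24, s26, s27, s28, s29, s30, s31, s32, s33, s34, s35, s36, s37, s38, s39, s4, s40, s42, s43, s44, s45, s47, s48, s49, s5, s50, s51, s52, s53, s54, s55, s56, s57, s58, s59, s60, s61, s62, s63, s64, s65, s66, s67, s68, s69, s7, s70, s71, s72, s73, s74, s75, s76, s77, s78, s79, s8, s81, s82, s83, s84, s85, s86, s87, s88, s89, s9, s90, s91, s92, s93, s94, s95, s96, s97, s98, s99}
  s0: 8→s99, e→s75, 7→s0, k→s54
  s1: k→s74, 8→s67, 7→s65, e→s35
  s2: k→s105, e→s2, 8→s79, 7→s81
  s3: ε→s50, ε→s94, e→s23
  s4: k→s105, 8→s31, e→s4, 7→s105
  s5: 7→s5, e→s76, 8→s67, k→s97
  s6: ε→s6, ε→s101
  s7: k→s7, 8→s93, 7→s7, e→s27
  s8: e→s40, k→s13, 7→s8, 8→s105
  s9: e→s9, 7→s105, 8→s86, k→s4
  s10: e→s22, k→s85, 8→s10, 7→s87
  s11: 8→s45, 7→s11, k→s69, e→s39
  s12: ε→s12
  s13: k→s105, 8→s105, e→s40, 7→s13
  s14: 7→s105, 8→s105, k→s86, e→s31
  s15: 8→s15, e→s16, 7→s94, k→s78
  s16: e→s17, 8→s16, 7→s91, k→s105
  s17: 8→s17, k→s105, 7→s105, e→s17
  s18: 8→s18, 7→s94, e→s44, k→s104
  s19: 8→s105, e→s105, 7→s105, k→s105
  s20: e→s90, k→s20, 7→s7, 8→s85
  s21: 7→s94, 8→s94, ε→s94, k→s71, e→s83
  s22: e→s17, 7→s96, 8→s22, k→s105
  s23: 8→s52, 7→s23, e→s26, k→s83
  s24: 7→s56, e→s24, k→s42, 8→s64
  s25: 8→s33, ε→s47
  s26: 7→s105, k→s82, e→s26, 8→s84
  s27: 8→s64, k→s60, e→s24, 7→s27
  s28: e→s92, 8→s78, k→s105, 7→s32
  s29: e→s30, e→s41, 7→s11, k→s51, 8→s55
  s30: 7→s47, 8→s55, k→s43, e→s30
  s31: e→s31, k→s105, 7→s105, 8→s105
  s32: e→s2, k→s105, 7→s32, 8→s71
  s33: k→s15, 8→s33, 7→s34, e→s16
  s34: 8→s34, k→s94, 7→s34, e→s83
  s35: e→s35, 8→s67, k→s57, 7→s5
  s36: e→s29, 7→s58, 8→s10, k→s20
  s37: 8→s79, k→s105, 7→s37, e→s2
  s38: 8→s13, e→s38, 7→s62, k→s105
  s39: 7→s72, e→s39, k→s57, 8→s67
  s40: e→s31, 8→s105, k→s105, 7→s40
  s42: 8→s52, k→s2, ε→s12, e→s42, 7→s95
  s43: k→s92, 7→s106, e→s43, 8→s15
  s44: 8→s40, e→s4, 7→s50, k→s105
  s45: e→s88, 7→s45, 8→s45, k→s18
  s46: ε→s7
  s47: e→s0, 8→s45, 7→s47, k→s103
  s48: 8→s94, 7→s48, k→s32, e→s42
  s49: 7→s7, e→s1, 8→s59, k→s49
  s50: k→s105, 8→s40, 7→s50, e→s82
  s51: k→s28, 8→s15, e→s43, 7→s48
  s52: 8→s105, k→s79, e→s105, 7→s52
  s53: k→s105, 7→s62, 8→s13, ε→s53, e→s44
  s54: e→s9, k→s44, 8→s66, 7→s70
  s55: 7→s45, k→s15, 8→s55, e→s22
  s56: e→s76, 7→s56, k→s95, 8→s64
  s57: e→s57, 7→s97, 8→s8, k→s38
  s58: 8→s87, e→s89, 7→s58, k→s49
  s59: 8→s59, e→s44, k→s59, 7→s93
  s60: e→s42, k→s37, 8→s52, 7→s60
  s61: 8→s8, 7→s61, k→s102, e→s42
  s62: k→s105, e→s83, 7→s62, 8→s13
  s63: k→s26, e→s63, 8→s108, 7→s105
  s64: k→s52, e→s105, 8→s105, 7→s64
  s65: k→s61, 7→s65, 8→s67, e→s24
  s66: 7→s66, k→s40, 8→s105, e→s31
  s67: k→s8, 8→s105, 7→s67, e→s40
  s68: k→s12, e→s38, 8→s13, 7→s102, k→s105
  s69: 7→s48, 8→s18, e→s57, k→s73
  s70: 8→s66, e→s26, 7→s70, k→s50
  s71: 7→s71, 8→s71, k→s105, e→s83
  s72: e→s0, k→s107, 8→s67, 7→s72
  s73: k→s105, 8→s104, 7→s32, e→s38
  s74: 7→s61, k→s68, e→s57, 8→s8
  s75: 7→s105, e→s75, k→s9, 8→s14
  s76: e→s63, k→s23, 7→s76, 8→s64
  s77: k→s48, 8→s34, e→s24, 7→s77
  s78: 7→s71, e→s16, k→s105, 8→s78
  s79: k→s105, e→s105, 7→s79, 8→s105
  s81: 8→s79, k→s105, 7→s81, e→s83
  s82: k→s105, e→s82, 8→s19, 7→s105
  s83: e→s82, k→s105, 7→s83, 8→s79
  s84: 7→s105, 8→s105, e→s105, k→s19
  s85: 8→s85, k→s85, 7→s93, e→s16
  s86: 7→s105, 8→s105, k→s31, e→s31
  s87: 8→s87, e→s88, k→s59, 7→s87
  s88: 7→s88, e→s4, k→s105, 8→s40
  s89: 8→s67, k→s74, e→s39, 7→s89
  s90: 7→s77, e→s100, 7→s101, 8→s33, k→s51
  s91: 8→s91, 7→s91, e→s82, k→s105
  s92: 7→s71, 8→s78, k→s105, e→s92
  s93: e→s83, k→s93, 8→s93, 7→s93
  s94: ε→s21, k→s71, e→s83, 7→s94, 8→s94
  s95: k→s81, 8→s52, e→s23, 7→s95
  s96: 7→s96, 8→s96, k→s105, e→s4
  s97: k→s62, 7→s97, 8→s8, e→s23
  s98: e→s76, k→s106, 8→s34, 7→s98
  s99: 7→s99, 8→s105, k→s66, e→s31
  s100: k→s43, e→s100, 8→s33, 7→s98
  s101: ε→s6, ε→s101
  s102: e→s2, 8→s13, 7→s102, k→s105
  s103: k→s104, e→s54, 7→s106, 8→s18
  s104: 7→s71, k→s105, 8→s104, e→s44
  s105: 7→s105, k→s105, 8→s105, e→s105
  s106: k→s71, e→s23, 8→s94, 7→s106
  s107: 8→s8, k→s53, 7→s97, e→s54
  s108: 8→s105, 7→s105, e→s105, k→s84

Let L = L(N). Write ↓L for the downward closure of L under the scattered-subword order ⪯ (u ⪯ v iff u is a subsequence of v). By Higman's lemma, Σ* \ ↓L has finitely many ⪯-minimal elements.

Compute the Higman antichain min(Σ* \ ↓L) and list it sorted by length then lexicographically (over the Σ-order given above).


Antichain: [8ek, 7e88, 8ee7, ekkk, k7e8e, ee7ee7].

|Q|=109, |F|=100, |δ|=422 (13 ε).
min D↑ (100 st, q0=0, F={24}): 0:7→1,8→2,e→3,k→4 1:7→1,8→5,e→6,k→7 2:7→5,8→2,e→8,k→9 3:7→10,8→11,e→12,k→13 4:7→14,8→9,e→15,k→4 5:7→5,8→5,e→16,k→17 6:7→6,8→18,e→19,k→20 7:7→14,8→17,e→21,k→7 8:7→22,8→8,e→23,k→24 9:7→25,8→9,e→26,k→9 10:7→10,8→27,e→19,k→28 11:7→27,8→11,e→8,k→29 12:7→30,8→11,e→12,k→31 13:7→32,8→29,e→31,k→33 14:7→14,8→25,e→34,k→14 15:7→35,8→36,e→37,k→13 16:7→16,8→38,e→39,k→24 17:7→25,8→17,e→40,k→17 18:7→18,8→24,e→38,k→41 19:7→42,8→18,e→19,k→43 20:7→44,8→41,e→43,k→45 21:7→46,8→18,e→47,k→20 22:7→22,8→22,e→39,k→24 23:7→24,8→23,e→23,k→24 24:7→24,8→24,e→24,k→24 25:7→25,8→25,e→48,k→25 26:7→49,8→26,e→23,k→24 27:7→27,8→27,e→16,k→50 28:7→32,8→50,e→43,k→51 29:7→52,8→29,e→26,k→53 30:7→30,8→27,e→54,k→55 31:7→56,8→29,e→31,k→57 32:7→32,8→52,e→58,k→59 33:7→59,8→53,e→57,k→24 34:7→34,8→60,e→61,k→62 35:7→35,8→63,e→61,k→32 36:7→63,8→36,e→26,k→29 37:7→64,8→36,e→37,k→31 38:7→38,8→24,e→65,k→24 39:7→24,8→65,e→39,k→24 40:7→66,8→38,e→39,k→24 41:7→41,8→24,e→38,k→67 42:7→42,8→18,e→54,k→68 43:7→69,8→41,e→43,k→70 44:7→44,8→41,e→58,k→71 45:7→71,8→67,e→70,k→24 46:7→46,8→18,e→61,k→44 47:7→72,8→18,e→47,k→43 48:7→48,8→73,e→74,k→24 49:7→49,8→49,e→74,k→24 50:7→52,8→50,e→40,k→75 51:7→59,8→75,e→70,k→24 52:7→52,8→52,e→48,k→76 53:7→76,8→53,e→26,k→24 54:7→54,8→77,e→78,k→79 55:7→56,8→50,e→79,k→75 56:7→56,8→52,e→80,k→76 57:7→76,8→53,e→57,k→24 58:7→81,8→82,e→58,k→83 59:7→59,8→76,e→83,k→24 60:7→60,8→24,e→24,k→82 61:7→84,8→60,e→61,k→58 62:7→62,8→82,e→58,k→85 63:7→63,8→63,e→48,k→52 64:7→64,8→63,e→86,k→56 65:7→24,8→24,e→65,k→24 66:7→66,8→38,e→74,k→24 67:7→67,8→24,e→38,k→24 68:7→69,8→41,e→79,k→87 69:7→69,8→41,e→80,k→88 70:7→88,8→67,e→70,k→24 71:7→71,8→67,e→83,k→24 72:7→72,8→18,e→86,k→69 73:7→73,8→24,e→24,k→24 74:7→24,8→89,e→74,k→24 75:7→76,8→75,e→40,k→24 76:7→76,8→76,e→48,k→24 77:7→77,8→24,e→65,k→90 78:7→24,8→91,e→78,k→92 79:7→93,8→90,e→92,k→40 80:7→80,8→82,e→94,k→48 81:7→81,8→82,e→80,k→95 82:7→82,8→24,e→24,k→73 83:7→95,8→73,e→83,k→24 84:7→84,8→60,e→86,k→81 85:7→85,8→73,e→83,k→24 86:7→86,8→60,e→96,k→80 87:7→88,8→67,e→40,k→24 88:7→88,8→67,e→48,k→24 89:7→24,8→24,e→24,k→24 90:7→90,8→24,e→65,k→38 91:7→24,8→24,e→65,k→97 92:7→24,8→97,e→92,k→39 93:7→93,8→90,e→94,k→66 94:7→24,8→98,e→94,k→74 95:7→95,8→73,e→48,k→24 96:7→24,8→99,e→96,k→94 97:7→24,8→24,e→65,k→65 98:7→24,8→24,e→24,k→89 99:7→24,8→24,e→24,k→98 (ε-aug+det+¬).
'8ek': run [105, 43, 16, 1] end={s105} rej; 3/3 deletions ∈↓L.
'7e88': |S_i|=[105, 85, 58, 16, 1] end={s105} ∉↓L; 4/4 single-dels accept.
'8ee7': N↓-sim [105, 43, 16, 6, 1] end={s105} — reject; 4/4 del acc.
'ekkk': run [105, 95, 58, 30, 2] end={s105,s12} ∉↓L; 4/4 single-dels accept.
'k7e8e': N↓-sim [105, 84, 51, 25, 7, 1] end={s105} rej; 5/5 del acc.
'ee7ee7': run [105, 95, 73, 53, 28, 13, 1] end={s105} ∉↓L; 6/6 single-dels accept.
6 obstructions.


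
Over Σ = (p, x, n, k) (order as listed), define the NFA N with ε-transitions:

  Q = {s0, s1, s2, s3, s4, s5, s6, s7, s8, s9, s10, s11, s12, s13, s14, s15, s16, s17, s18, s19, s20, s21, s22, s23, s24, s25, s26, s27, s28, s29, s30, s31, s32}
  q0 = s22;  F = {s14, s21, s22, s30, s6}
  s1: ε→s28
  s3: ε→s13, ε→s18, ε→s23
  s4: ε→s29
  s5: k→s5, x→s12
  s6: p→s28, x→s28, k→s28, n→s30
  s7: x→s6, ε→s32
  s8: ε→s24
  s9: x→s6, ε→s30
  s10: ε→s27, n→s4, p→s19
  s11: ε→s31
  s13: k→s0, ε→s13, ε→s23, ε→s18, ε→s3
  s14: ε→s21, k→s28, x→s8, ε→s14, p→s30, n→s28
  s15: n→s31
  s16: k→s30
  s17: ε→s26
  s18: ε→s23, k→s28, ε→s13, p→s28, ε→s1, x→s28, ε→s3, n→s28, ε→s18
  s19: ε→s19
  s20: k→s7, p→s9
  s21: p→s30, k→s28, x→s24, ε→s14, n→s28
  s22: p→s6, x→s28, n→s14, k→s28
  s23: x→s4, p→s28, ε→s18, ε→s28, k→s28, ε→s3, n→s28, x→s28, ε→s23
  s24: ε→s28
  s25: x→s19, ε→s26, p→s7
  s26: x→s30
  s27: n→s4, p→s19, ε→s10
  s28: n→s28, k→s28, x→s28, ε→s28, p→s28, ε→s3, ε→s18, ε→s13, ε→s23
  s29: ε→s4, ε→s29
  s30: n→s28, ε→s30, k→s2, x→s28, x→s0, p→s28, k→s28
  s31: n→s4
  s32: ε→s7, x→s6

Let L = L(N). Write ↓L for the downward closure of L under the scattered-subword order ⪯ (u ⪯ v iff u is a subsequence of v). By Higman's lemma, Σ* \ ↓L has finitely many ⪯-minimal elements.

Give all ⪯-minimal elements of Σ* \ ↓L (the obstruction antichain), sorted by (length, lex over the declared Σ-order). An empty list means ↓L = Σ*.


min(Σ*\↓L) = [x, k, pp, nn].

|Q|=33, |F|=5, |δ|=93 (40 ε).
min D↑ (5 st, q0=0, F={2}): 0:p→1,x→2,n→3,k→2 1:p→2,x→2,n→4,k→2 2:p→2,x→2,n→2,k→2 3:p→4,x→2,n→2,k→2 4:p→2,x→2,n→2,k→2.
'x': N↓-sim [17, 11] end={s0,s1,s13,s18,s23,s24,s28,s29,s3,s4,s8} — reject; 1/1 del acc.
'k': |S_i|=[17, 10] end={s0,s1,s13,s18,s2,s23,s28,s29,s3,s4} — reject; 1/1 del acc.
'pp': |S_i|=[17, 12, 9] end={s0,s1,s13,s18,s23,s28,s29,s3,s4} — reject; 2/2 deletions ∈↓L.
'nn': |S_i|=[17, 15, 9] end={s0,s1,s13,s18,s23,s28,s29,s3,s4} — reject; 2/2 single-dels accept.
4 obstructions.


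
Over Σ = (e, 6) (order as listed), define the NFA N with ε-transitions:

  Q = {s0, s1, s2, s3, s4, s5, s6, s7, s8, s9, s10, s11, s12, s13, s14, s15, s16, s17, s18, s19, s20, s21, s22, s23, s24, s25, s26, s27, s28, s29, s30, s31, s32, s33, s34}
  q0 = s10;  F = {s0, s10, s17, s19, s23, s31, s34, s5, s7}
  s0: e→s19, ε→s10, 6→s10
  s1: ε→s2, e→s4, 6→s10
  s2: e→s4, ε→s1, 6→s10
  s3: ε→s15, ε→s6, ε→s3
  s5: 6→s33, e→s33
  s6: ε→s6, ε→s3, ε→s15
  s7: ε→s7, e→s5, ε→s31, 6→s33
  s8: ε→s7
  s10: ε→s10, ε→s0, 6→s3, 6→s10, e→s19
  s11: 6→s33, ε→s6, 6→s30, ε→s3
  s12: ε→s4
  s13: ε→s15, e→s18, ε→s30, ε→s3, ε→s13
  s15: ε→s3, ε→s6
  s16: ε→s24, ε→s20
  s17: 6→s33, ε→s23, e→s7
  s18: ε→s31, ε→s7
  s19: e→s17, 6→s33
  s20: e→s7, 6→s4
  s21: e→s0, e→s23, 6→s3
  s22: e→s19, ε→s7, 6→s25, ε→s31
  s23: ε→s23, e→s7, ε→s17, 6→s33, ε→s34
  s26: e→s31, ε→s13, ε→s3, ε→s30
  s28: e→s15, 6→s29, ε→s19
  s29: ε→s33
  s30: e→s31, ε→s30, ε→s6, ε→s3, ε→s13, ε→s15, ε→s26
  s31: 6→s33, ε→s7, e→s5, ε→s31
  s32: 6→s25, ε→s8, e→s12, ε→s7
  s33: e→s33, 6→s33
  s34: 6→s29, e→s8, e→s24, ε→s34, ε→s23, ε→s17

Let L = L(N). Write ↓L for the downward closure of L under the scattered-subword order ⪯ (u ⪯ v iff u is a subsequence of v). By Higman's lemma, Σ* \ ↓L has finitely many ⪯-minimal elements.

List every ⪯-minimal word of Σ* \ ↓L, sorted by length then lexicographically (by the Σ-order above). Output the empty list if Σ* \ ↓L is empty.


|Q|=35, |F|=9, |δ|=93 (51 ε).
min D↑ (6 st, q0=0, F={3}): 0:e→1,6→0 1:e→2,6→3 2:e→4,6→3 3:e→3,6→3 4:e→5,6→3 5:e→3,6→3 (ε-aug+det+¬).
'e6': |S_i|=[16, 11, 2] end={s29,s33} rej; 2/2 single-dels accept.
'eeeee': N↓-sim [16, 11, 10, 6, 2, 1] end={s33} rej; 5/5 deletions ∈↓L.
2 minimals (antichain).

min(Σ*\↓L) = [e6, eeeee].


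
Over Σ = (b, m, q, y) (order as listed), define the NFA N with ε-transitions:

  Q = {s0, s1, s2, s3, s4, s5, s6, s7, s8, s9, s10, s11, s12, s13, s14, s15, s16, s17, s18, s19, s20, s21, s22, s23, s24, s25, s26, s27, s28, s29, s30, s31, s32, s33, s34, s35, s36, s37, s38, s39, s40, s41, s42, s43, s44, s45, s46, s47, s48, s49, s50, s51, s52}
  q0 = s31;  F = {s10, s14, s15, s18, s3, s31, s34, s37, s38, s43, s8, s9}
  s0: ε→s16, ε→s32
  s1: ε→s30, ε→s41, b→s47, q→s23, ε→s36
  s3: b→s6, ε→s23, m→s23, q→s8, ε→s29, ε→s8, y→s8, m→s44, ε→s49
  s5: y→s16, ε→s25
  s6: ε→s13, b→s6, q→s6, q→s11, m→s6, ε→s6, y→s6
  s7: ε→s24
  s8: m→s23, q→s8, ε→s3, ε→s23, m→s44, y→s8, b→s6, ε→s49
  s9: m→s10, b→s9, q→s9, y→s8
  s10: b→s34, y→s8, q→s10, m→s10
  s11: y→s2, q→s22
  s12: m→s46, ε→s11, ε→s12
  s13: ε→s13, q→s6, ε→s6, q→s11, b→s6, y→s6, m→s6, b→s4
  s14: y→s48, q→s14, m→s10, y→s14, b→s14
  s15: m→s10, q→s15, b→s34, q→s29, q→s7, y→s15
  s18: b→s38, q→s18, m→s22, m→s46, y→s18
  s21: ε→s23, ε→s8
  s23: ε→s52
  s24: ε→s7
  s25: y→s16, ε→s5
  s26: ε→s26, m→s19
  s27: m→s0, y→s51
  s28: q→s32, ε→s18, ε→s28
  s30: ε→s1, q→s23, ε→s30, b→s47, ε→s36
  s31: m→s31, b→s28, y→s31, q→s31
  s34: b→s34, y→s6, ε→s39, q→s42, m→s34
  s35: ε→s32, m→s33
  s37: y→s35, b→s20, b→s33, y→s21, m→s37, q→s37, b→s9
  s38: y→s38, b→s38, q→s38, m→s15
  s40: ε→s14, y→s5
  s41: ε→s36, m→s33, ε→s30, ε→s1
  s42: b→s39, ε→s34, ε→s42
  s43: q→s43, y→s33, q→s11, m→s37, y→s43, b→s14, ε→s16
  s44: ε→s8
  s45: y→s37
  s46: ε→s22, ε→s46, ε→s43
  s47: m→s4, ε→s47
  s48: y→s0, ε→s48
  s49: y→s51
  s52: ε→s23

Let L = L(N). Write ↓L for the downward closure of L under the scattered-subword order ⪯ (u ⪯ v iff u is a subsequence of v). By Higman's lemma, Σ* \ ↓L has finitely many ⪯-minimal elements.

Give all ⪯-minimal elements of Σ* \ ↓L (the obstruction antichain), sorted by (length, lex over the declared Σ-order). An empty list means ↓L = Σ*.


Antichain: [bbmby, bmmyb].

|Q|=53, |F|=12, |δ|=138 (47 ε).
min D↑ (12 st, q0=0, F={11}): 0:b→1,m→0,q→0,y→0 1:b→2,m→3,q→1,y→1 2:b→2,m→4,q→2,y→2 3:b→5,m→6,q→3,y→3 4:b→7,m→8,q→4,y→4 5:b→5,m→8,q→5,y→5 6:b→9,m→6,q→6,y→10 7:b→7,m→7,q→7,y→11 8:b→7,m→8,q→8,y→10 9:b→9,m→8,q→9,y→10 10:b→11,m→10,q→10,y→10 11:b→11,m→11,q→11,y→11.
'bbmby': N↓-sim [38, 37, 30, 21, 9, 6] end={s11,s13,s2,s22,s4,s6} rej; 5/5 del acc.
'bmmyb': N↓-sim [38, 37, 34, 25, 18, 6] end={s11,s13,s2,s22,s4,s6} ∉↓L; 5/5 del acc.
2 obstructions.


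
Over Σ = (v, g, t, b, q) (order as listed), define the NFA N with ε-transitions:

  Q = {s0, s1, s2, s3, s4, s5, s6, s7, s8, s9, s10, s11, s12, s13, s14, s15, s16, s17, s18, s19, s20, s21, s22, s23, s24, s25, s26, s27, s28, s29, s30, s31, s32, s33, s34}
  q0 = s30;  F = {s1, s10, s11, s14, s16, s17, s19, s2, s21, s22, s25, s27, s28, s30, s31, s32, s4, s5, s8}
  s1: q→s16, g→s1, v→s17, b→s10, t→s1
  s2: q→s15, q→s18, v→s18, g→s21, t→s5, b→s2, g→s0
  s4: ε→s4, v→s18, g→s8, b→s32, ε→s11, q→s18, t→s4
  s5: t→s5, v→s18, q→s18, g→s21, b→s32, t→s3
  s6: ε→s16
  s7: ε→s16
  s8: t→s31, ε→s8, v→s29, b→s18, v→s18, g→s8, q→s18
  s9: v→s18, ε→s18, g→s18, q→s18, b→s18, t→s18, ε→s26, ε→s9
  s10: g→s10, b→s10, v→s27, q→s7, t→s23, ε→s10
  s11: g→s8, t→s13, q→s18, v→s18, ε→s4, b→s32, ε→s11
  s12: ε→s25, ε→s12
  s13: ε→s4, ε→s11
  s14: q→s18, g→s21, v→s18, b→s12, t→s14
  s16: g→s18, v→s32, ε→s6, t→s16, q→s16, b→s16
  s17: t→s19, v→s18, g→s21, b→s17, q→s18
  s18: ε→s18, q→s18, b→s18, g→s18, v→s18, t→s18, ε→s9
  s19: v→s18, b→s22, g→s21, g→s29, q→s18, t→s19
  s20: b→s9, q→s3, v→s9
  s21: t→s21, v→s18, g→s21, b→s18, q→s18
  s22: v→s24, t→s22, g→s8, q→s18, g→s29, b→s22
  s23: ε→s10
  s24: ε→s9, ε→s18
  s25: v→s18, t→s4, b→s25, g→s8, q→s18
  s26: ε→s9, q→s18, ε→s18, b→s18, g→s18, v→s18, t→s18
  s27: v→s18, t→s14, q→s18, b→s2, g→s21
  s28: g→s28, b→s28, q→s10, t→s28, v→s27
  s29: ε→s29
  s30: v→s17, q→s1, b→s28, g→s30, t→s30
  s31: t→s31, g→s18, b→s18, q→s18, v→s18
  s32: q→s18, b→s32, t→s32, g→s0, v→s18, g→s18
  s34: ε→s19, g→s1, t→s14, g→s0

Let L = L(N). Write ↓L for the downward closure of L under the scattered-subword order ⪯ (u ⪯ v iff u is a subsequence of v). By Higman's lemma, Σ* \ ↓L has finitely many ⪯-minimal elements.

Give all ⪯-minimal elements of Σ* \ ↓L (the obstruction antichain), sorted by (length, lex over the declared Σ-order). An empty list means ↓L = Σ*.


|Q|=35, |F|=19, |δ|=148 (25 ε).
min D↑ (19 st, q0=0, F={4}): 0:v→1,g→0,t→0,b→2,q→3 1:v→4,g→5,t→6,b→1,q→4 2:v→7,g→2,t→2,b→2,q→8 3:v→1,g→3,t→3,b→8,q→9 4:v→4,g→4,t→4,b→4,q→4 5:v→4,g→5,t→5,b→4,q→4 6:v→4,g→5,t→6,b→10,q→4 7:v→4,g→5,t→11,b→12,q→4 8:v→7,g→8,t→8,b→8,q→9 9:v→13,g→4,t→9,b→9,q→9 10:v→4,g→14,t→10,b→10,q→4 11:v→4,g→5,t→11,b→15,q→4 12:v→4,g→5,t→16,b→12,q→4 13:v→4,g→4,t→13,b→13,q→4 14:v→4,g→14,t→17,b→4,q→4 15:v→4,g→14,t→18,b→15,q→4 16:v→4,g→5,t→16,b→13,q→4 17:v→4,g→4,t→17,b→4,q→4 18:v→4,g→14,t→18,b→13,q→4 (ε-aug+det+¬).
'vv': run [32, 24, 5] end={s18,s24,s26,s29,s9} rej; 2/2 del acc.
'vq': |S_i|=[32, 24, 4] end={s15,s18,s26,s9} ∉↓L; 2/2 del acc.
'vgb': run [32, 24, 8, 3] end={s18,s26,s9} rej; 3/3 deletions ∈↓L.
'qqg': |S_i|=[32, 30, 9, 4] end={s0,s18,s26,s9} ∉↓L; 3/3 deletions ∈↓L.
'vtbgtg': run [32, 24, 20, 15, 7, 4, 3] end={s18,s26,s9} — reject; 6/6 del acc.
'bvbtbg': run [32, 30, 21, 18, 14, 5, 4] end={s0,s18,s26,s9} — reject; 6/6 del acc.
6 words, ⪯-incomp.

min(Σ*\↓L) = [vv, vq, vgb, qqg, vtbgtg, bvbtbg].


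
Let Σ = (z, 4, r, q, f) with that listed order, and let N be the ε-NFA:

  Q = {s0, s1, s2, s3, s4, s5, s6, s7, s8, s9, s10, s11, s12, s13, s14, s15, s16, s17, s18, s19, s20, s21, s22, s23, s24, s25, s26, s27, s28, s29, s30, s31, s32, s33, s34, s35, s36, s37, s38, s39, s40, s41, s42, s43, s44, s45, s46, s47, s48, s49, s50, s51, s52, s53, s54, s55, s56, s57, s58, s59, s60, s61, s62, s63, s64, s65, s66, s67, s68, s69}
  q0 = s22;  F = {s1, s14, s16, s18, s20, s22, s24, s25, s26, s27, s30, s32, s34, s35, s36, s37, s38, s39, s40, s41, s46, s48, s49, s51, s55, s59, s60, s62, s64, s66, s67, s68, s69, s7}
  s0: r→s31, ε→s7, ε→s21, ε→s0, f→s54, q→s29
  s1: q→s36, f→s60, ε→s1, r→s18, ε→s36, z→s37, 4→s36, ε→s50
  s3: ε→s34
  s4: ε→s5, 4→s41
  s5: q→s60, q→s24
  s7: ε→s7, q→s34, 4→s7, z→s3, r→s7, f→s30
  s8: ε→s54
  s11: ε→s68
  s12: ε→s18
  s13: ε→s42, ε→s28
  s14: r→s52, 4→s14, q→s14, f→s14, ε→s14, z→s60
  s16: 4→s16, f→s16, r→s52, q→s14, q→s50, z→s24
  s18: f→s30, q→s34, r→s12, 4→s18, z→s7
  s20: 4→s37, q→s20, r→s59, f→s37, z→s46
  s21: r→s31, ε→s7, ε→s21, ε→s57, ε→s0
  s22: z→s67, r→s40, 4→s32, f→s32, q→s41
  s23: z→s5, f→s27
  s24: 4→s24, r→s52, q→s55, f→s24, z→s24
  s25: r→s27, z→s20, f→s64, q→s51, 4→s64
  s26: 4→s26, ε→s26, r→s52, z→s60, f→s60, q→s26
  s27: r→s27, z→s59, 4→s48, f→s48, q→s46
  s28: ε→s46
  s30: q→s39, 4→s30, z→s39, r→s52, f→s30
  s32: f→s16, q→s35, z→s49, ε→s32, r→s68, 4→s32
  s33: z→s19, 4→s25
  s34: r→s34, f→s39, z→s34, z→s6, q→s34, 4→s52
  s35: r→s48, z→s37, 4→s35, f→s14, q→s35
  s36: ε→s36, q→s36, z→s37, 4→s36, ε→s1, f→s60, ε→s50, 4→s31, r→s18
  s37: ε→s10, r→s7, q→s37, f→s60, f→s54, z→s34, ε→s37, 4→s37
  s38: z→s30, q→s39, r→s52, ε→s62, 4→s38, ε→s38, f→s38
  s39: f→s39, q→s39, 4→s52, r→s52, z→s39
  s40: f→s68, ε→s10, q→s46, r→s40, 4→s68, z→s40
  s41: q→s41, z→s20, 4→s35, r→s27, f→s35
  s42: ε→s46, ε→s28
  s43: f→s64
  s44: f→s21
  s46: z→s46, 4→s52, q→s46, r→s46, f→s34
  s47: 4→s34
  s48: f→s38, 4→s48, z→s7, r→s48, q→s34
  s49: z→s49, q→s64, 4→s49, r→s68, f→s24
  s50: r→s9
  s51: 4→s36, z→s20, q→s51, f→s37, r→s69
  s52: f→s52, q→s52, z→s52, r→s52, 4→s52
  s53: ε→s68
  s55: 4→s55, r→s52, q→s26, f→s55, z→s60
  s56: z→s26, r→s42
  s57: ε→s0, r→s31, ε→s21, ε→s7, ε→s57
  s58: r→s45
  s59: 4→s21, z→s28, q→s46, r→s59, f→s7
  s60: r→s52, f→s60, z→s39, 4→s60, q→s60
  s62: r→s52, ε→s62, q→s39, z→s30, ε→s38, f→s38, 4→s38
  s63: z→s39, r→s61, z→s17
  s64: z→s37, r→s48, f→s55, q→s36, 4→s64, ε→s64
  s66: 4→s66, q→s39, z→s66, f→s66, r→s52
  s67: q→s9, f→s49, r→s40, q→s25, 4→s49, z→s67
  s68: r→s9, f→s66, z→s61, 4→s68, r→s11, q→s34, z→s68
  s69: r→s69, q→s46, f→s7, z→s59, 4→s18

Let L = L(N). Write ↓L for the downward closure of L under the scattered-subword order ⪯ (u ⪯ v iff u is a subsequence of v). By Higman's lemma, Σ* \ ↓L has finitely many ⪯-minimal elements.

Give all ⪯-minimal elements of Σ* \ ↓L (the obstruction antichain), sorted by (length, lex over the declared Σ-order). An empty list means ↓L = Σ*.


A = [4fr, rq4, ffr, qzz4, zqqfz4].

|Q|=70, |F|=34, |δ|=244 (40 ε).
min D↑ (33 st, q0=0, F={21}): 0:z→1,4→2,r→3,q→4,f→2 1:z→1,4→5,r→3,q→6,f→5 2:z→5,4→2,r→7,q→8,f→9 3:z→3,4→7,r→3,q→10,f→7 4:z→11,4→8,r→12,q→4,f→8 5:z→5,4→5,r→7,q→13,f→14 6:z→11,4→13,r→12,q→15,f→13 7:z→7,4→7,r→7,q→16,f→17 8:z→18,4→8,r→19,q→8,f→20 9:z→14,4→9,r→21,q→20,f→9 10:z→10,4→21,r→10,q→10,f→16 11:z→10,4→18,r→22,q→11,f→18 12:z→22,4→19,r→12,q→10,f→19 13:z→18,4→13,r→19,q→23,f→24 14:z→14,4→14,r→21,q→24,f→14 15:z→11,4→23,r→25,q→15,f→18 16:z→16,4→21,r→16,q→16,f→26 17:z→17,4→17,r→21,q→26,f→17 18:z→16,4→18,r→27,q→18,f→28 19:z→27,4→19,r→19,q→16,f→29 20:z→28,4→20,r→21,q→20,f→20 21:z→21,4→21,r→21,q→21,f→21 22:z→10,4→27,r→22,q→10,f→27 23:z→18,4→23,r→30,q→23,f→28 24:z→28,4→24,r→21,q→31,f→24 25:z→22,4→30,r→25,q→10,f→27 26:z→26,4→21,r→21,q→26,f→26 27:z→16,4→27,r→27,q→16,f→32 28:z→26,4→28,r→21,q→28,f→28 29:z→32,4→29,r→21,q→26,f→29 30:z→27,4→30,r→30,q→16,f→32 31:z→28,4→31,r→21,q→31,f→28 32:z→26,4→32,r→21,q→26,f→32.
'4fr': N↓-sim [50, 38, 15, 2] end={s52,s9} ∉↓L; 3/3 deletions ∈↓L.
'rq4': run [50, 30, 6, 1] end={s52} — reject; 3/3 single-dels accept.
'ffr': |S_i|=[50, 34, 15, 2] end={s52,s9} ∉↓L; 3/3 single-dels accept.
'qzz4': run [50, 39, 20, 7, 1] end={s52} rej; 4/4 deletions ∈↓L.
'zqqfz4': run [50, 44, 36, 29, 11, 5, 1] end={s52} ∉↓L; 6/6 del acc.
5 words, ⪯-incomp.


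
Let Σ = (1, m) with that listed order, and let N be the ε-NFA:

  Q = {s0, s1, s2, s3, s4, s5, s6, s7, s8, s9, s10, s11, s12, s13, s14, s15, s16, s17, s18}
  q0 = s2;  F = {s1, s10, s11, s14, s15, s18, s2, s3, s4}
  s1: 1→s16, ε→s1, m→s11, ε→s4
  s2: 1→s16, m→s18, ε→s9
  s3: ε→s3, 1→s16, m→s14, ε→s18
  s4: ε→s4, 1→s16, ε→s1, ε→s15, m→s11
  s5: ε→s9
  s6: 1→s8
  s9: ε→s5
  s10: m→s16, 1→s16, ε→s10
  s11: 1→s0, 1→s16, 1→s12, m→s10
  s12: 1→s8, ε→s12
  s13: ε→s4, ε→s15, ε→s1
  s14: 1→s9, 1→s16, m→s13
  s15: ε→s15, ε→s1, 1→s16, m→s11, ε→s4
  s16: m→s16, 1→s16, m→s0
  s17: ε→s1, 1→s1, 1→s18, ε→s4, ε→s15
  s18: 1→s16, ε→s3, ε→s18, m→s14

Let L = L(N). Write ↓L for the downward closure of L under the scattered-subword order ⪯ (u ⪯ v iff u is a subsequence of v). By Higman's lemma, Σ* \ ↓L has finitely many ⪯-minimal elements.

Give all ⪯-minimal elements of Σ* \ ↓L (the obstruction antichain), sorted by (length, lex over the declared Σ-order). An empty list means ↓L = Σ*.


|Q|=19, |F|=9, |δ|=51 (23 ε).
min D↑ (7 st, q0=0, F={1}): 0:1→1,m→2 1:1→1,m→1 2:1→1,m→3 3:1→1,m→4 4:1→1,m→5 5:1→1,m→6 6:1→1,m→1.
'1': N↓-sim [16, 6] end={s0,s12,s16,s5,s8,s9} rej; 1/1 deletions ∈↓L.
'mmmmmm': N↓-sim [16, 15, 13, 10, 6, 3, 2] end={s0,s16} — reject; 6/6 single-dels accept.
2 words, ⪯-incomp.

min(Σ*\↓L) = [1, mmmmmm].


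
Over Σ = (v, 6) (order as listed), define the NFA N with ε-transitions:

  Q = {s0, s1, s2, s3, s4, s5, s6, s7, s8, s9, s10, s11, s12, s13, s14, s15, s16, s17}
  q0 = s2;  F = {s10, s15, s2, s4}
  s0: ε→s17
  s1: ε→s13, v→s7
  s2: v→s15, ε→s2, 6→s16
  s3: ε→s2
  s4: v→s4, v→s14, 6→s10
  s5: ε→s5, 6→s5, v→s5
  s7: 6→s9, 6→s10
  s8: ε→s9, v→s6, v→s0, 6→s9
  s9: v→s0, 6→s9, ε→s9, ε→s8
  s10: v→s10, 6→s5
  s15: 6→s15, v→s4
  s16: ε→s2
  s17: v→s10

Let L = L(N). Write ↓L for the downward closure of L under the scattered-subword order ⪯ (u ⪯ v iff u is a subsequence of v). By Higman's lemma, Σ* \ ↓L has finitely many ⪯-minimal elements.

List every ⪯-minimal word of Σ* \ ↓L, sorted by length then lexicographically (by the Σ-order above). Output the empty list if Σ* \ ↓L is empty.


|Q|=18, |F|=4, |δ|=29 (9 ε).
min D↑ (5 st, q0=0, F={4}): 0:v→1,6→0 1:v→2,6→1 2:v→2,6→3 3:v→3,6→4 4:v→4,6→4.
'vv66': N↓-sim [7, 5, 4, 2, 1] end={s5} rej; 4/4 del acc.
1 words, ⪯-incomp.

A = [vv66].


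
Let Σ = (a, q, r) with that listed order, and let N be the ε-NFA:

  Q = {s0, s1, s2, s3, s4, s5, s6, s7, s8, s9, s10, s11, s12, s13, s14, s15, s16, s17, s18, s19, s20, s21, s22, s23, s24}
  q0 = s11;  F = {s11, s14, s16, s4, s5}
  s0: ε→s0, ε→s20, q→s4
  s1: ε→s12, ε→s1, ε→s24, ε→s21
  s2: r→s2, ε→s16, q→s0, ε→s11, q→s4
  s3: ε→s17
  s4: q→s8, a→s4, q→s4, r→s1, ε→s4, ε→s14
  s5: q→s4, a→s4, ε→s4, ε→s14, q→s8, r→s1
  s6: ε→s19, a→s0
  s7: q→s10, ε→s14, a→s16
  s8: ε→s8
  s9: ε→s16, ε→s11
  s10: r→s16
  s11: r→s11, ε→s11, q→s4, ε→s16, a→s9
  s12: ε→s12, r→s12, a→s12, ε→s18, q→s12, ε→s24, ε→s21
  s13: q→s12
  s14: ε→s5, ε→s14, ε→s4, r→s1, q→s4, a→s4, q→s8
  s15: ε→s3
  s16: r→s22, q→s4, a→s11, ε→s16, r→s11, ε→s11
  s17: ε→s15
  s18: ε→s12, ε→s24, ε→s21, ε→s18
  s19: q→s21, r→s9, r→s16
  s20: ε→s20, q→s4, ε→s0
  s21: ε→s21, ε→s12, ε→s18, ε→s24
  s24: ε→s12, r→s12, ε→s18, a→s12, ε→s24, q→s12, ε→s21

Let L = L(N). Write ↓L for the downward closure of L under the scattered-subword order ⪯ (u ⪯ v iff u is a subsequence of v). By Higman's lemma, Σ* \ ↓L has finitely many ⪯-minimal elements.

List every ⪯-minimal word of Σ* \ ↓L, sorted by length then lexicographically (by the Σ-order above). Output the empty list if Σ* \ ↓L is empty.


A = [qr].

|Q|=25, |F|=5, |δ|=83 (45 ε).
min D↑ (3 st, q0=0, F={2}): 0:a→0,q→1,r→0 1:a→1,q→1,r→2 2:a→2,q→2,r→2.
'qr': N↓-sim [13, 9, 5] end={s1,s12,s18,s21,s24} ∉↓L; 2/2 del acc.
1 minimals (antichain).


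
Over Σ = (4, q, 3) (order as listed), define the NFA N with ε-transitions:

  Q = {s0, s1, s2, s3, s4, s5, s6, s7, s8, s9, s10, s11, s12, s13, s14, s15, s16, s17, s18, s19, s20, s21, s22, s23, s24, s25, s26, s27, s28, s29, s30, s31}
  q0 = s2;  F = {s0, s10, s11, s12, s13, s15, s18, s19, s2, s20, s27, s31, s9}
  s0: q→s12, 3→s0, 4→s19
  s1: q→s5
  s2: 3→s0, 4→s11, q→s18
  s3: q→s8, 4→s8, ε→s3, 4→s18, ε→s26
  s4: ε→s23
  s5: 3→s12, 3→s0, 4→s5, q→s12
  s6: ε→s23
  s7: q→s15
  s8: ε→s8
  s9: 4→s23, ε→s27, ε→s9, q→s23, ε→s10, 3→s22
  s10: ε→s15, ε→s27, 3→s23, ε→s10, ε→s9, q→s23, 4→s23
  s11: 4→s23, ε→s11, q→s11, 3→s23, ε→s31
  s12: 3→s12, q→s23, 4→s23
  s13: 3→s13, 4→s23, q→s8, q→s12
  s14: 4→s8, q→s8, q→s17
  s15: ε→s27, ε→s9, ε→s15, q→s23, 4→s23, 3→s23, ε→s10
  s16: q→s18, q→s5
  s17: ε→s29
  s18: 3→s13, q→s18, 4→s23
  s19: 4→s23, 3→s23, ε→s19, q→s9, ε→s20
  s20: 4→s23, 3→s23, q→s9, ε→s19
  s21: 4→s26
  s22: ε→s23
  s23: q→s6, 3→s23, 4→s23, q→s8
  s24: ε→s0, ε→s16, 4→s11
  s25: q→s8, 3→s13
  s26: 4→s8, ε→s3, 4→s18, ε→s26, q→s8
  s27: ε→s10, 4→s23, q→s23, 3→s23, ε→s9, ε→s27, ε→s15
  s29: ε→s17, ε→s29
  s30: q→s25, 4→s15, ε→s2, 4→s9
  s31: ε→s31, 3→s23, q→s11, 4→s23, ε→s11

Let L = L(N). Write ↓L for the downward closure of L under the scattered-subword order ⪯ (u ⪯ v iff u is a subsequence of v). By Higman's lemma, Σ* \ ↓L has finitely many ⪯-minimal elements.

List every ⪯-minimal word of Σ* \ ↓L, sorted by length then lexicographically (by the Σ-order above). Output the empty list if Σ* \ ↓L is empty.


Antichain: [44, 43, q4, 3qq].

|Q|=32, |F|=13, |δ|=104 (36 ε).
min D↑ (9 st, q0=0, F={4}): 0:4→1,q→2,3→3 1:4→4,q→1,3→4 2:4→4,q→2,3→5 3:4→6,q→7,3→3 4:4→4,q→4,3→4 5:4→4,q→7,3→5 6:4→4,q→8,3→4 7:4→4,q→4,3→7 8:4→4,q→4,3→4.
'44': N↓-sim [17, 12, 3] end={s23,s6,s8} ∉↓L; 2/2 del acc.
'43': N↓-sim [17, 12, 4] end={s22,s23,s6,s8} — reject; 2/2 del acc.
'q4': N↓-sim [17, 13, 3] end={s23,s6,s8} rej; 2/2 del acc.
'3qq': run [17, 13, 9, 3] end={s23,s6,s8} — reject; 3/3 single-dels accept.
4 minimals (antichain).


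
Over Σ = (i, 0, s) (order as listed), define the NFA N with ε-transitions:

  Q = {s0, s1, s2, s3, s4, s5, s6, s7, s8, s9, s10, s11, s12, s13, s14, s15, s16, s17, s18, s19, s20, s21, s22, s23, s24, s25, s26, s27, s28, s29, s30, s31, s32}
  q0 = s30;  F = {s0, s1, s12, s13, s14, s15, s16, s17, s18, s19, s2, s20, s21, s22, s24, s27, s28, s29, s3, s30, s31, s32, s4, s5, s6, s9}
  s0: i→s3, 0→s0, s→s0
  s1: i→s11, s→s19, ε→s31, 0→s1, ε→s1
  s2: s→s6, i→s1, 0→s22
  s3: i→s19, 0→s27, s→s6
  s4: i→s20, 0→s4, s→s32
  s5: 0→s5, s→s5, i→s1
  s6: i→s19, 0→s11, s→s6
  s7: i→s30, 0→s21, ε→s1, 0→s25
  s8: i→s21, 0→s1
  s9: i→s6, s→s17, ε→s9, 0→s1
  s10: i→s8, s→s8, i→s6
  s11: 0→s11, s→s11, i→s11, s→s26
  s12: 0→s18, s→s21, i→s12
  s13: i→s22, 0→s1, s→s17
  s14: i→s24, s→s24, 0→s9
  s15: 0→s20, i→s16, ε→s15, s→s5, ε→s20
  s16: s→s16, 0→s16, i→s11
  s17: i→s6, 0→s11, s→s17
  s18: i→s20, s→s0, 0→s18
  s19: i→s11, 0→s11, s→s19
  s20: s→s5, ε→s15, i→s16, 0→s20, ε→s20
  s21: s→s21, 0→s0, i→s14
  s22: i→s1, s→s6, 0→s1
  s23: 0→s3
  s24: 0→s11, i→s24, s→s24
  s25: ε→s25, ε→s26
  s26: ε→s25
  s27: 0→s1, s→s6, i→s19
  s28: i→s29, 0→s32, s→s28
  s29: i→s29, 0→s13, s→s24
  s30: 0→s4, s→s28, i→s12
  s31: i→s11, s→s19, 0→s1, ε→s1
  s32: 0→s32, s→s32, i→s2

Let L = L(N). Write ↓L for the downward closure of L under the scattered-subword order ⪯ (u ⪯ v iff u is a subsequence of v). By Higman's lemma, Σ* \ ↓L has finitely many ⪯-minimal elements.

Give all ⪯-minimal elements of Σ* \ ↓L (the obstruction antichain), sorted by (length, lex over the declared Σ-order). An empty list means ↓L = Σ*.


Antichain: [0iii, sis0, isii0, si00i].

|Q|=33, |F|=26, |δ|=103 (12 ε).
min D↑ (25 st, q0=0, F={18}): 0:i→1,0→2,s→3 1:i→1,0→4,s→5 2:i→6,0→2,s→7 3:i→8,0→7,s→3 4:i→6,0→4,s→9 5:i→10,0→9,s→5 6:i→11,0→6,s→12 7:i→13,0→7,s→7 8:i→8,0→14,s→15 9:i→16,0→9,s→9 10:i→15,0→17,s→15 11:i→18,0→11,s→11 12:i→19,0→12,s→12 13:i→19,0→20,s→21 14:i→20,0→19,s→22 15:i→15,0→18,s→15 16:i→23,0→24,s→21 17:i→21,0→19,s→22 18:i→18,0→18,s→18 19:i→18,0→19,s→23 20:i→19,0→19,s→21 21:i→23,0→18,s→21 22:i→21,0→18,s→22 23:i→18,0→18,s→23 24:i→23,0→19,s→21 (ε-aug+det+¬).
'0iii': |S_i|=[29, 22, 15, 7, 3] end={s11,s25,s26} ∉↓L; 4/4 single-dels accept.
'sis0': N↓-sim [29, 23, 17, 7, 3] end={s11,s25,s26} rej; 4/4 single-dels accept.
'isii0': |S_i|=[29, 25, 17, 13, 6, 3] end={s11,s25,s26} rej; 5/5 single-dels accept.
'si00i': run [29, 23, 17, 12, 6, 3] end={s11,s25,s26} ∉↓L; 5/5 single-dels accept.
4 obstructions.


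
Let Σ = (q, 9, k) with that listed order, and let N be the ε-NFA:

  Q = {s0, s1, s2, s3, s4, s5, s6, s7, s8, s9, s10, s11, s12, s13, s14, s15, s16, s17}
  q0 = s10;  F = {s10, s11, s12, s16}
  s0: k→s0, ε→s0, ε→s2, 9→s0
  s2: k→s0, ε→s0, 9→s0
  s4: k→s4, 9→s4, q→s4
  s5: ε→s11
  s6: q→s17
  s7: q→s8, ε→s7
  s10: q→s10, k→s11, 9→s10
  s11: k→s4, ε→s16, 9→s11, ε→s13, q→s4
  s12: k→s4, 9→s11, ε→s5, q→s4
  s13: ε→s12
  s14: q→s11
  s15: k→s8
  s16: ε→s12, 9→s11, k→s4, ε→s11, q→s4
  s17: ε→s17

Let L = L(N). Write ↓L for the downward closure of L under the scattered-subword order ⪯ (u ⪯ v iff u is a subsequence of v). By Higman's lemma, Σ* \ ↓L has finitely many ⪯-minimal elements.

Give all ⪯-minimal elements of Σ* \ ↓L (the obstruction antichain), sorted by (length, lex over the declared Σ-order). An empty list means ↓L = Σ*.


|Q|=18, |F|=4, |δ|=35 (12 ε).
min D↑ (3 st, q0=0, F={2}): 0:q→0,9→0,k→1 1:q→2,9→1,k→2 2:q→2,9→2,k→2 [Hopcroft].
'kq': |S_i|=[7, 6, 1] end={s4} — reject; 2/2 del acc.
'kk': run [7, 6, 1] end={s4} ∉↓L; 2/2 del acc.
2 obstructions.

min(Σ*\↓L) = [kq, kk].


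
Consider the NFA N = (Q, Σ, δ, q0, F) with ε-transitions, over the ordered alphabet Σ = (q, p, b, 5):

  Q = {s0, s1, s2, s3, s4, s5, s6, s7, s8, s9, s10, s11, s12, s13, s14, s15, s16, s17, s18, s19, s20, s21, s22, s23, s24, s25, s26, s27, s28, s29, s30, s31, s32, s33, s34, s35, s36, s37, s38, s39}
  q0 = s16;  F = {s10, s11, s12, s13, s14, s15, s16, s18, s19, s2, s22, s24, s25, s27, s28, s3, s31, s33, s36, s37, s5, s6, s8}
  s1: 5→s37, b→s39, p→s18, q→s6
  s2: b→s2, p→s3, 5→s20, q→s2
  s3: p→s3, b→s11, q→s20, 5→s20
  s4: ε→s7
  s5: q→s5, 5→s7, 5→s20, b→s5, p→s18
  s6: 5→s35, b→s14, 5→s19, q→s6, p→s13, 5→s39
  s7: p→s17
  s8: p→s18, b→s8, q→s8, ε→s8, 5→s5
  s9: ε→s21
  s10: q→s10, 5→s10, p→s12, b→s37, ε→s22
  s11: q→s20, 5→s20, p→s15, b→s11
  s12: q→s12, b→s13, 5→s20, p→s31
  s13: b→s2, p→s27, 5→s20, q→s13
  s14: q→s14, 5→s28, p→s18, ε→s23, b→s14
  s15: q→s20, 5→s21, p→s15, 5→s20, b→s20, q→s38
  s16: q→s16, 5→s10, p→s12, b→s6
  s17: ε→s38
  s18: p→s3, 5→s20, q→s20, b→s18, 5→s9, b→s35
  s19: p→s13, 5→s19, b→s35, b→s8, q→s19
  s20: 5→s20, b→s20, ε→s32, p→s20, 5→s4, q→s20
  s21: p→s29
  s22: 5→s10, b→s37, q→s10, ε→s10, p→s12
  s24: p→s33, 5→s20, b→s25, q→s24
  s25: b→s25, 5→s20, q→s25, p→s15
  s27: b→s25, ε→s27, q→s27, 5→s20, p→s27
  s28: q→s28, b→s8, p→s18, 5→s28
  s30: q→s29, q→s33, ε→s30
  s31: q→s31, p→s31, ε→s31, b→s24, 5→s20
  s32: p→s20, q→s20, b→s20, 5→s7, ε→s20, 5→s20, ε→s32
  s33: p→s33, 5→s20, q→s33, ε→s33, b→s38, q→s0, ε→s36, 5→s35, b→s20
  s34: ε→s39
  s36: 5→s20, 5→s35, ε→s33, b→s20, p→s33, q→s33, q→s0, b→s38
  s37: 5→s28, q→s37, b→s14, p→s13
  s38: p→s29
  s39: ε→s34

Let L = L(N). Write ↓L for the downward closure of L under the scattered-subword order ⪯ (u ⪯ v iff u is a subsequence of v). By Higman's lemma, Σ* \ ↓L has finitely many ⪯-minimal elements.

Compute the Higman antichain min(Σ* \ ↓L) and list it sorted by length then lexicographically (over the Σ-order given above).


|Q|=40, |F|=23, |δ|=143 (18 ε).
min D↑ (22 st, q0=0, F={6}): 0:q→0,p→1,b→2,5→3 1:q→1,p→4,b→5,5→6 2:q→2,p→5,b→7,5→8 3:q→3,p→1,b→9,5→3 4:q→4,p→4,b→10,5→6 5:q→5,p→11,b→12,5→6 6:q→6,p→6,b→6,5→6 7:q→7,p→13,b→7,5→14 8:q→8,p→5,b→15,5→8 9:q→9,p→5,b→7,5→14 10:q→10,p→16,b→17,5→6 11:q→11,p→11,b→17,5→6 12:q→12,p→18,b→12,5→6 13:q→6,p→18,b→13,5→6 14:q→14,p→13,b→15,5→14 15:q→15,p→13,b→15,5→19 16:q→16,p→16,b→6,5→6 17:q→17,p→20,b→17,5→6 18:q→6,p→18,b→21,5→6 19:q→19,p→13,b→19,5→6 20:q→6,p→20,b→6,5→6 21:q→6,p→20,b→21,5→6.
'p5': run [37, 24, 10] end={s17,s20,s21,s29,s32,s35,s38,s4,s7,s9} — reject; 2/2 del acc.
'bbpq': N↓-sim [37, 32, 21, 14, 7] end={s17,s20,s29,s32,s38,s4,s7} ∉↓L; 4/4 single-dels accept.
'ppbpb': N↓-sim [37, 24, 19, 16, 13, 7] end={s17,s20,s29,s32,s38,s4,s7} — reject; 5/5 del acc.
'b5b55': N↓-sim [37, 32, 24, 18, 15, 9] end={s17,s20,s21,s29,s32,s38,s4,s7,s9} — reject; 5/5 del acc.
'5b5pq': N↓-sim [37, 35, 28, 17, 14, 7] end={s17,s20,s29,s32,s38,s4,s7} ∉↓L; 5/5 deletions ∈↓L.
5 obstructions.

A = [p5, bbpq, ppbpb, b5b55, 5b5pq].
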